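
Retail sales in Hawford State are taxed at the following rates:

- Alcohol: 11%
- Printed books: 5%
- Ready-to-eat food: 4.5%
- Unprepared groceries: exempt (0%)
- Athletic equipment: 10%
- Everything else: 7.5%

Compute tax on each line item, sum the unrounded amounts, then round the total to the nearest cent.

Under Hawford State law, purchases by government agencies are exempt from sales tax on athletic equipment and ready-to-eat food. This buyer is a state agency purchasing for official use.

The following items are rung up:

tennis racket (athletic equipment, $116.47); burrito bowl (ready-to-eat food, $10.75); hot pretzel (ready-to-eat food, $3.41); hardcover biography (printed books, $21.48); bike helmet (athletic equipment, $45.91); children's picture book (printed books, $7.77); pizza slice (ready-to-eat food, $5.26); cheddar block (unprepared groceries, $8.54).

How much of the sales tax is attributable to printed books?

$1.46

Hardcover biography $21.48: printed books → 5% → $1.074
Children's picture book $7.77: printed books → 5% → $0.3885
Tax on printed books: unrounded sum = $1.4625 → $1.46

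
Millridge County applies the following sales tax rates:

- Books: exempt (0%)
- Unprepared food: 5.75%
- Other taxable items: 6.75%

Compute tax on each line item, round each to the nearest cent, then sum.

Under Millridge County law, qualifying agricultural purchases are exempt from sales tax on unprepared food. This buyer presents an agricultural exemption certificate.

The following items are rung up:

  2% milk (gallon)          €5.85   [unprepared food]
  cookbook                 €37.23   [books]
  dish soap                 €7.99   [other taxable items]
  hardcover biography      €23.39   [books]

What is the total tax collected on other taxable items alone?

€0.54

Dish soap €7.99: other taxable items → 6.75% → €0.54
Tax on other taxable items = €0.54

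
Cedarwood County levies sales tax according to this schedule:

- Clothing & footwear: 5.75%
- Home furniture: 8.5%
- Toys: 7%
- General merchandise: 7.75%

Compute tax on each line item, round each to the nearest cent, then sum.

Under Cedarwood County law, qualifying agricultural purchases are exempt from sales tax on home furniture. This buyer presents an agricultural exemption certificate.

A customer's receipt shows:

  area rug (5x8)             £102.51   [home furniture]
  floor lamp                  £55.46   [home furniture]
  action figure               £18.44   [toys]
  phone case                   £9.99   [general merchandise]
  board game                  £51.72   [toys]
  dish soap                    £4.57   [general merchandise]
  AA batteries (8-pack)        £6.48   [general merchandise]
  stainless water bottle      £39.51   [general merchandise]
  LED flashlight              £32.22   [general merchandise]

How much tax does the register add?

£12.09

Area rug (5x8) £102.51: home furniture, buyer-exempt → 0% → £0.00
Floor lamp £55.46: home furniture, buyer-exempt → 0% → £0.00
Action figure £18.44: toys → 7% → £1.29
Phone case £9.99: general merchandise → 7.75% → £0.77
Board game £51.72: toys → 7% → £3.62
Dish soap £4.57: general merchandise → 7.75% → £0.35
AA batteries (8-pack) £6.48: general merchandise → 7.75% → £0.50
Stainless water bottle £39.51: general merchandise → 7.75% → £3.06
LED flashlight £32.22: general merchandise → 7.75% → £2.50
Total tax = £1.29 + £0.77 + £3.62 + £0.35 + £0.50 + £3.06 + £2.50 = £12.09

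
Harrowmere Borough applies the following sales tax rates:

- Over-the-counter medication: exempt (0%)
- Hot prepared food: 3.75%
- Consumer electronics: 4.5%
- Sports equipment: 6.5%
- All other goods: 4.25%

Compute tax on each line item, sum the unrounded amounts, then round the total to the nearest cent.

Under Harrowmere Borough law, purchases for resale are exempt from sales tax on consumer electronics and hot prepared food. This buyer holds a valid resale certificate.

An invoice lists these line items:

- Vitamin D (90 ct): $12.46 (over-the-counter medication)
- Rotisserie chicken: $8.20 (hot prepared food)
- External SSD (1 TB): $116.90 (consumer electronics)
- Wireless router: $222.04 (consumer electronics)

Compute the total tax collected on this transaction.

$0.00

Vitamin D (90 ct) $12.46: over-the-counter medication → 0% → $0.00
Rotisserie chicken $8.20: hot prepared food, buyer-exempt → 0% → $0.00
External SSD (1 TB) $116.90: consumer electronics, buyer-exempt → 0% → $0.00
Wireless router $222.04: consumer electronics, buyer-exempt → 0% → $0.00
Unrounded tax sum = $0.00 → $0.00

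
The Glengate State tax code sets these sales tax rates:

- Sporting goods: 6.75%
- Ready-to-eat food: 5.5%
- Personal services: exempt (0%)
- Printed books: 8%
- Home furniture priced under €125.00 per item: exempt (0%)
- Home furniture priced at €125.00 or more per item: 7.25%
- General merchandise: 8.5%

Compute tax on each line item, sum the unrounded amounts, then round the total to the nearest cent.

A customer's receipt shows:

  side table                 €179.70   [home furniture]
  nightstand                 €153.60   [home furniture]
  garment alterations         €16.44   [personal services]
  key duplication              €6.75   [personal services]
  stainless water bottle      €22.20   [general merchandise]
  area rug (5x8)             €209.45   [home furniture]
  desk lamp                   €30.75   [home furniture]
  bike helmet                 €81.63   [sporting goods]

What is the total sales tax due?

Side table €179.70: home furniture, €125.00 or more → 7.25% → €13.02825
Nightstand €153.60: home furniture, €125.00 or more → 7.25% → €11.136
Garment alterations €16.44: personal services → 0% → €0.00
Key duplication €6.75: personal services → 0% → €0.00
Stainless water bottle €22.20: general merchandise → 8.5% → €1.887
Area rug (5x8) €209.45: home furniture, €125.00 or more → 7.25% → €15.185125
Desk lamp €30.75: home furniture, under €125.00 → 0% → €0.00
Bike helmet €81.63: sporting goods → 6.75% → €5.510025
Unrounded tax sum = €46.7464 → €46.75

€46.75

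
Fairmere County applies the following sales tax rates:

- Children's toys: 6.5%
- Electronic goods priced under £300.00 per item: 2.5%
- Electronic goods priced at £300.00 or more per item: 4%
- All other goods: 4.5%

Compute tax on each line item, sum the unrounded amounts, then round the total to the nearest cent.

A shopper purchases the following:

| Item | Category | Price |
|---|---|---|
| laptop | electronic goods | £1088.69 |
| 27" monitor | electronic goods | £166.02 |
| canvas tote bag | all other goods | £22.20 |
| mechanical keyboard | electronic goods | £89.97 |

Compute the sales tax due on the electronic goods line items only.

£49.95

Laptop £1088.69: electronic goods, £300.00 or more → 4% → £43.5476
27" monitor £166.02: electronic goods, under £300.00 → 2.5% → £4.1505
Mechanical keyboard £89.97: electronic goods, under £300.00 → 2.5% → £2.24925
Tax on electronic goods: unrounded sum = £49.94735 → £49.95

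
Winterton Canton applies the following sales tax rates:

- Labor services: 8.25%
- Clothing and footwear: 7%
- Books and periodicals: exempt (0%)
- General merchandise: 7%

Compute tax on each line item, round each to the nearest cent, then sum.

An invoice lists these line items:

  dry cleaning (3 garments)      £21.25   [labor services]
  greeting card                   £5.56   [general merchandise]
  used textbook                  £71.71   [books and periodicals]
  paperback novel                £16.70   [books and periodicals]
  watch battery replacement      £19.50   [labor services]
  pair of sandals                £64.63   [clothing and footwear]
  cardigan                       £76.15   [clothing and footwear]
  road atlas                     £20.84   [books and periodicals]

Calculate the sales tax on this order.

Dry cleaning (3 garments) £21.25: labor services → 8.25% → £1.75
Greeting card £5.56: general merchandise → 7% → £0.39
Used textbook £71.71: books and periodicals → 0% → £0.00
Paperback novel £16.70: books and periodicals → 0% → £0.00
Watch battery replacement £19.50: labor services → 8.25% → £1.61
Pair of sandals £64.63: clothing and footwear → 7% → £4.52
Cardigan £76.15: clothing and footwear → 7% → £5.33
Road atlas £20.84: books and periodicals → 0% → £0.00
Total tax = £1.75 + £0.39 + £1.61 + £4.52 + £5.33 = £13.60

£13.60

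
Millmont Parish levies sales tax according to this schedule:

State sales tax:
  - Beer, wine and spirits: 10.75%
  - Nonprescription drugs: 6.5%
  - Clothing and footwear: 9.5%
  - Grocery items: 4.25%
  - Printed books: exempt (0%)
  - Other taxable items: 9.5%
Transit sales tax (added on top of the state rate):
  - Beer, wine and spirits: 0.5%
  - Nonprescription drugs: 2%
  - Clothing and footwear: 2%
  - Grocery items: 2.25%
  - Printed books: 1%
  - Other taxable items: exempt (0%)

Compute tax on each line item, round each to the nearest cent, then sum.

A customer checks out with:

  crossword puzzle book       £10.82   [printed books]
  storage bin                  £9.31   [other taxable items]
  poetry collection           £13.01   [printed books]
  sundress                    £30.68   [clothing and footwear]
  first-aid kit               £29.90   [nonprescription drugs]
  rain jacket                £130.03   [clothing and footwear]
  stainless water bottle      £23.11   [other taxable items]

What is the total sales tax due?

£24.34

Crossword puzzle book £10.82: printed books → 0% + 1% transit = 1% → £0.11
Storage bin £9.31: other taxable items → 9.5% + 0% transit = 9.5% → £0.88
Poetry collection £13.01: printed books → 0% + 1% transit = 1% → £0.13
Sundress £30.68: clothing and footwear → 9.5% + 2% transit = 11.5% → £3.53
First-aid kit £29.90: nonprescription drugs → 6.5% + 2% transit = 8.5% → £2.54
Rain jacket £130.03: clothing and footwear → 9.5% + 2% transit = 11.5% → £14.95
Stainless water bottle £23.11: other taxable items → 9.5% + 0% transit = 9.5% → £2.20
Total tax = £0.11 + £0.88 + £0.13 + £3.53 + £2.54 + £14.95 + £2.20 = £24.34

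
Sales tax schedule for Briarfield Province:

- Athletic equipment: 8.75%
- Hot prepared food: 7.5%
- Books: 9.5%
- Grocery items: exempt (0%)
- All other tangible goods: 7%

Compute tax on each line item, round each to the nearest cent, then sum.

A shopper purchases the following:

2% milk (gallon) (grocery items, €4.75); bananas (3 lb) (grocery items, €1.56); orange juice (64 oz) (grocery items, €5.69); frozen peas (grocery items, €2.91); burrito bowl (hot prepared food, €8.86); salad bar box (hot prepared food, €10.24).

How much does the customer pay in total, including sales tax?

€35.44

2% milk (gallon) €4.75: grocery items → 0% → €0.00
Bananas (3 lb) €1.56: grocery items → 0% → €0.00
Orange juice (64 oz) €5.69: grocery items → 0% → €0.00
Frozen peas €2.91: grocery items → 0% → €0.00
Burrito bowl €8.86: hot prepared food → 7.5% → €0.66
Salad bar box €10.24: hot prepared food → 7.5% → €0.77
Subtotal = €34.01; tax = €1.43; total due = €35.44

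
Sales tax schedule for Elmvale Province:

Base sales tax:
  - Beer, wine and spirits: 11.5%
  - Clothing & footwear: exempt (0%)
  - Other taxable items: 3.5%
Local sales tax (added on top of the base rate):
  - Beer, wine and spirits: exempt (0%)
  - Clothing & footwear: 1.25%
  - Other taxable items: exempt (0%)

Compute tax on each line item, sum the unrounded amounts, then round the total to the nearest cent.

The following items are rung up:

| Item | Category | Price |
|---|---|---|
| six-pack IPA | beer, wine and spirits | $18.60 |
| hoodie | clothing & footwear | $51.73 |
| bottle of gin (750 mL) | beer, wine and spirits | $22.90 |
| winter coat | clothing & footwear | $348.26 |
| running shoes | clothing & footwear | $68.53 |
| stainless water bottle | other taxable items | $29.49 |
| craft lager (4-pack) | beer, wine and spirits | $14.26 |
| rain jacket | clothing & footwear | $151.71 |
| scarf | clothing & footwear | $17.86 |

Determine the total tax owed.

Six-pack IPA $18.60: beer, wine and spirits → 11.5% + 0% local = 11.5% → $2.139
Hoodie $51.73: clothing & footwear → 0% + 1.25% local = 1.25% → $0.646625
Bottle of gin (750 mL) $22.90: beer, wine and spirits → 11.5% + 0% local = 11.5% → $2.6335
Winter coat $348.26: clothing & footwear → 0% + 1.25% local = 1.25% → $4.35325
Running shoes $68.53: clothing & footwear → 0% + 1.25% local = 1.25% → $0.856625
Stainless water bottle $29.49: other taxable items → 3.5% + 0% local = 3.5% → $1.03215
Craft lager (4-pack) $14.26: beer, wine and spirits → 11.5% + 0% local = 11.5% → $1.6399
Rain jacket $151.71: clothing & footwear → 0% + 1.25% local = 1.25% → $1.896375
Scarf $17.86: clothing & footwear → 0% + 1.25% local = 1.25% → $0.22325
Unrounded tax sum = $15.420675 → $15.42

$15.42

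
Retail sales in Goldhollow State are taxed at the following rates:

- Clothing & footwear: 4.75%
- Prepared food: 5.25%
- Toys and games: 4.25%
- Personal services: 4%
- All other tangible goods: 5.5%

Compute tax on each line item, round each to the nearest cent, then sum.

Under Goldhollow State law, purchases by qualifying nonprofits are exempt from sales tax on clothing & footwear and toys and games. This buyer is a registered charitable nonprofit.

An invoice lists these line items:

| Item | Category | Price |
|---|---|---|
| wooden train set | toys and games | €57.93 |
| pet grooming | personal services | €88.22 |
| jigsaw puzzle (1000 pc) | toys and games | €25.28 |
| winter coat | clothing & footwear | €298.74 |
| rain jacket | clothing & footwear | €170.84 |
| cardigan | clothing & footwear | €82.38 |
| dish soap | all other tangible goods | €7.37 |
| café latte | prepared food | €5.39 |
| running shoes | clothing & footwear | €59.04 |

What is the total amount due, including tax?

€799.41

Wooden train set €57.93: toys and games, buyer-exempt → 0% → €0.00
Pet grooming €88.22: personal services → 4% → €3.53
Jigsaw puzzle (1000 pc) €25.28: toys and games, buyer-exempt → 0% → €0.00
Winter coat €298.74: clothing & footwear, buyer-exempt → 0% → €0.00
Rain jacket €170.84: clothing & footwear, buyer-exempt → 0% → €0.00
Cardigan €82.38: clothing & footwear, buyer-exempt → 0% → €0.00
Dish soap €7.37: all other tangible goods → 5.5% → €0.41
Café latte €5.39: prepared food → 5.25% → €0.28
Running shoes €59.04: clothing & footwear, buyer-exempt → 0% → €0.00
Subtotal = €795.19; tax = €4.22; total due = €799.41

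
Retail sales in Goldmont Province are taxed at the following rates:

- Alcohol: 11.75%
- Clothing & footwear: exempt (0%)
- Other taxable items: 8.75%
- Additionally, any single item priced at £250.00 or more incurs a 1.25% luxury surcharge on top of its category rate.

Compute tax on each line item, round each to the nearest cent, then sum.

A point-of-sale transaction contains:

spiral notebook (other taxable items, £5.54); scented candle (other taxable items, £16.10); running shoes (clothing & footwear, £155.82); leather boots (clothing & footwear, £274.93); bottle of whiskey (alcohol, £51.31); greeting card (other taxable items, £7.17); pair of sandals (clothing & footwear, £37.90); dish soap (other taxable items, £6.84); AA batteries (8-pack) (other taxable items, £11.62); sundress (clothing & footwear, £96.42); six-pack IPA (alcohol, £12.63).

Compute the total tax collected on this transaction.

£15.09

Spiral notebook £5.54: other taxable items → 8.75% → £0.48
Scented candle £16.10: other taxable items → 8.75% → £1.41
Running shoes £155.82: clothing & footwear → 0% → £0.00
Leather boots £274.93: clothing & footwear → 0% + 1.25% surcharge = 1.25% → £3.44
Bottle of whiskey £51.31: alcohol → 11.75% → £6.03
Greeting card £7.17: other taxable items → 8.75% → £0.63
Pair of sandals £37.90: clothing & footwear → 0% → £0.00
Dish soap £6.84: other taxable items → 8.75% → £0.60
AA batteries (8-pack) £11.62: other taxable items → 8.75% → £1.02
Sundress £96.42: clothing & footwear → 0% → £0.00
Six-pack IPA £12.63: alcohol → 11.75% → £1.48
Total tax = £0.48 + £1.41 + £3.44 + £6.03 + £0.63 + £0.60 + £1.02 + £1.48 = £15.09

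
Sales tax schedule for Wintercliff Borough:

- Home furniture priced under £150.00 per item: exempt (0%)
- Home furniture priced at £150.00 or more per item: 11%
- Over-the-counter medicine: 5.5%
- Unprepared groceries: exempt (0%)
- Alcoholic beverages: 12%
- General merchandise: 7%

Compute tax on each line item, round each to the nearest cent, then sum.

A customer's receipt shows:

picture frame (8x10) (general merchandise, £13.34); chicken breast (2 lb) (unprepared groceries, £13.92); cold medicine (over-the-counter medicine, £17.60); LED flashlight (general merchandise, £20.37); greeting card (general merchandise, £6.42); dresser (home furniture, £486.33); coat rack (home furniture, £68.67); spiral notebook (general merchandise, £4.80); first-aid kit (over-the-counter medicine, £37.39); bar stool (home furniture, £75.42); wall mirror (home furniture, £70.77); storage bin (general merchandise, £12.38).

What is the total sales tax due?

Picture frame (8x10) £13.34: general merchandise → 7% → £0.93
Chicken breast (2 lb) £13.92: unprepared groceries → 0% → £0.00
Cold medicine £17.60: over-the-counter medicine → 5.5% → £0.97
LED flashlight £20.37: general merchandise → 7% → £1.43
Greeting card £6.42: general merchandise → 7% → £0.45
Dresser £486.33: home furniture, £150.00 or more → 11% → £53.50
Coat rack £68.67: home furniture, under £150.00 → 0% → £0.00
Spiral notebook £4.80: general merchandise → 7% → £0.34
First-aid kit £37.39: over-the-counter medicine → 5.5% → £2.06
Bar stool £75.42: home furniture, under £150.00 → 0% → £0.00
Wall mirror £70.77: home furniture, under £150.00 → 0% → £0.00
Storage bin £12.38: general merchandise → 7% → £0.87
Total tax = £0.93 + £0.97 + £1.43 + £0.45 + £53.50 + £0.34 + £2.06 + £0.87 = £60.55

£60.55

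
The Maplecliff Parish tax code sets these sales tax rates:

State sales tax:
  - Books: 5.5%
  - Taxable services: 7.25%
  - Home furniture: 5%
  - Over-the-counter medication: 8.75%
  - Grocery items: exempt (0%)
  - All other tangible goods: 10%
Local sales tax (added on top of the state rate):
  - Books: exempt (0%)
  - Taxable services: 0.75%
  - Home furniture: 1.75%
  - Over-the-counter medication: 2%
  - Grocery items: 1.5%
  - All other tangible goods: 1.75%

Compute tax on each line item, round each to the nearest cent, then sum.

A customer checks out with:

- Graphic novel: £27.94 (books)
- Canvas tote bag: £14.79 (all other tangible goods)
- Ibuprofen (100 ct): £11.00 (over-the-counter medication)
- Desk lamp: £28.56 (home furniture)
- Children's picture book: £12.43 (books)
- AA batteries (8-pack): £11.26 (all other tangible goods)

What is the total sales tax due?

£8.39

Graphic novel £27.94: books → 5.5% + 0% local = 5.5% → £1.54
Canvas tote bag £14.79: all other tangible goods → 10% + 1.75% local = 11.75% → £1.74
Ibuprofen (100 ct) £11.00: over-the-counter medication → 8.75% + 2% local = 10.75% → £1.18
Desk lamp £28.56: home furniture → 5% + 1.75% local = 6.75% → £1.93
Children's picture book £12.43: books → 5.5% + 0% local = 5.5% → £0.68
AA batteries (8-pack) £11.26: all other tangible goods → 10% + 1.75% local = 11.75% → £1.32
Total tax = £1.54 + £1.74 + £1.18 + £1.93 + £0.68 + £1.32 = £8.39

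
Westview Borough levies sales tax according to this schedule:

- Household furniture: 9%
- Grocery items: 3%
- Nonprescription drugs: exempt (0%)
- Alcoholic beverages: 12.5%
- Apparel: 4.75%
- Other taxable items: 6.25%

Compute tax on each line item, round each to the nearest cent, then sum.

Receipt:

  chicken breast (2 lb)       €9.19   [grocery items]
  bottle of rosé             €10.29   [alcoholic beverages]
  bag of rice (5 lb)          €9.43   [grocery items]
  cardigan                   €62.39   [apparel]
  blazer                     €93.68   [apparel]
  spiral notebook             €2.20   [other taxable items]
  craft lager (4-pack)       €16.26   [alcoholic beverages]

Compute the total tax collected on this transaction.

€11.43

Chicken breast (2 lb) €9.19: grocery items → 3% → €0.28
Bottle of rosé €10.29: alcoholic beverages → 12.5% → €1.29
Bag of rice (5 lb) €9.43: grocery items → 3% → €0.28
Cardigan €62.39: apparel → 4.75% → €2.96
Blazer €93.68: apparel → 4.75% → €4.45
Spiral notebook €2.20: other taxable items → 6.25% → €0.14
Craft lager (4-pack) €16.26: alcoholic beverages → 12.5% → €2.03
Total tax = €0.28 + €1.29 + €0.28 + €2.96 + €4.45 + €0.14 + €2.03 = €11.43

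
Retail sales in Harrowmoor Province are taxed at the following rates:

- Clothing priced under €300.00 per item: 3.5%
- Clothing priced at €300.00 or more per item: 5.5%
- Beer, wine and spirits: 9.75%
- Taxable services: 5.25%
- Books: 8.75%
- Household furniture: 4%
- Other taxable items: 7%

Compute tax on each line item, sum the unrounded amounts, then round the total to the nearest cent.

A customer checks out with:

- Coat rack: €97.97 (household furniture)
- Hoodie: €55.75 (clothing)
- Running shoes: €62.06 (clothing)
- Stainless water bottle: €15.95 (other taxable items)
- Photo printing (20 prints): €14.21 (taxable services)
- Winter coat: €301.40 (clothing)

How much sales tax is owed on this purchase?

€26.48

Coat rack €97.97: household furniture → 4% → €3.9188
Hoodie €55.75: clothing, under €300.00 → 3.5% → €1.95125
Running shoes €62.06: clothing, under €300.00 → 3.5% → €2.1721
Stainless water bottle €15.95: other taxable items → 7% → €1.1165
Photo printing (20 prints) €14.21: taxable services → 5.25% → €0.746025
Winter coat €301.40: clothing, €300.00 or more → 5.5% → €16.577
Unrounded tax sum = €26.481675 → €26.48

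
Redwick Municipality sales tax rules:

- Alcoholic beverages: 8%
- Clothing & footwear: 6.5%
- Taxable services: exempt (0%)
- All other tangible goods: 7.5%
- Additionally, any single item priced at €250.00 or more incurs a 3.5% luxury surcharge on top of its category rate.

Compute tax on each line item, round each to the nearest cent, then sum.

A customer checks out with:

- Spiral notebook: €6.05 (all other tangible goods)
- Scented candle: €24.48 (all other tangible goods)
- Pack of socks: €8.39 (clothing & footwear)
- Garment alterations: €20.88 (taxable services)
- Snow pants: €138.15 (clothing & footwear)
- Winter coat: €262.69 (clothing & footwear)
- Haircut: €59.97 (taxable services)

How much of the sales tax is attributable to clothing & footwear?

Pack of socks €8.39: clothing & footwear → 6.5% → €0.55
Snow pants €138.15: clothing & footwear → 6.5% → €8.98
Winter coat €262.69: clothing & footwear → 6.5% + 3.5% surcharge = 10% → €26.27
Tax on clothing & footwear = €0.55 + €8.98 + €26.27 = €35.80

€35.80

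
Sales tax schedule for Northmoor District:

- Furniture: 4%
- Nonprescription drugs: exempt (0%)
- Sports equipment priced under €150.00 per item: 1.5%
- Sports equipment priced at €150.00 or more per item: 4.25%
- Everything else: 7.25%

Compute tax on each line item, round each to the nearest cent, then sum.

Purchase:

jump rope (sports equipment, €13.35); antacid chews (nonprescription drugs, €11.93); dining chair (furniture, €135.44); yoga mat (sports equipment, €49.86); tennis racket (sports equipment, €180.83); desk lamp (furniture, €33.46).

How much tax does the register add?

€15.40

Jump rope €13.35: sports equipment, under €150.00 → 1.5% → €0.20
Antacid chews €11.93: nonprescription drugs → 0% → €0.00
Dining chair €135.44: furniture → 4% → €5.42
Yoga mat €49.86: sports equipment, under €150.00 → 1.5% → €0.75
Tennis racket €180.83: sports equipment, €150.00 or more → 4.25% → €7.69
Desk lamp €33.46: furniture → 4% → €1.34
Total tax = €0.20 + €5.42 + €0.75 + €7.69 + €1.34 = €15.40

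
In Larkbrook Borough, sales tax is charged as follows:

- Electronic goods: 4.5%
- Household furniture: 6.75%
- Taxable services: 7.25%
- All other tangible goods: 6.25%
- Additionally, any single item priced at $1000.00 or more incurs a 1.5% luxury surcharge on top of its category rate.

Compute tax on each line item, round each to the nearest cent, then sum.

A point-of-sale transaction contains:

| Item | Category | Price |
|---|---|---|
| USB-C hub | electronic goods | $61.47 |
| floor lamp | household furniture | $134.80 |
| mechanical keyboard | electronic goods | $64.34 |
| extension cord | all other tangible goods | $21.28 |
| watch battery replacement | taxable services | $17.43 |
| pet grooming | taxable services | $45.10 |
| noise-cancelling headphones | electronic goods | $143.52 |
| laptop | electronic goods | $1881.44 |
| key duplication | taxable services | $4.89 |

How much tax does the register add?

USB-C hub $61.47: electronic goods → 4.5% → $2.77
Floor lamp $134.80: household furniture → 6.75% → $9.10
Mechanical keyboard $64.34: electronic goods → 4.5% → $2.90
Extension cord $21.28: all other tangible goods → 6.25% → $1.33
Watch battery replacement $17.43: taxable services → 7.25% → $1.26
Pet grooming $45.10: taxable services → 7.25% → $3.27
Noise-cancelling headphones $143.52: electronic goods → 4.5% → $6.46
Laptop $1881.44: electronic goods → 4.5% + 1.5% surcharge = 6% → $112.89
Key duplication $4.89: taxable services → 7.25% → $0.35
Total tax = $2.77 + $9.10 + $2.90 + $1.33 + $1.26 + $3.27 + $6.46 + $112.89 + $0.35 = $140.33

$140.33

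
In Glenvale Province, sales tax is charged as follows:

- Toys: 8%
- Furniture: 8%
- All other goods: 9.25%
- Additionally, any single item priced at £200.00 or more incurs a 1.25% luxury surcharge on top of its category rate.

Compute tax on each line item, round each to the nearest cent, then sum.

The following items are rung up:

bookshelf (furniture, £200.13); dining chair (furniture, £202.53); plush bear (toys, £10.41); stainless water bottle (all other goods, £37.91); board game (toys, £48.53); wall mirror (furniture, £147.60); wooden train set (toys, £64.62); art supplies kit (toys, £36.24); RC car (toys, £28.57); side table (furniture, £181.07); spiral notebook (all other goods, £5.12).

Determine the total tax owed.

Bookshelf £200.13: furniture → 8% + 1.25% surcharge = 9.25% → £18.51
Dining chair £202.53: furniture → 8% + 1.25% surcharge = 9.25% → £18.73
Plush bear £10.41: toys → 8% → £0.83
Stainless water bottle £37.91: all other goods → 9.25% → £3.51
Board game £48.53: toys → 8% → £3.88
Wall mirror £147.60: furniture → 8% → £11.81
Wooden train set £64.62: toys → 8% → £5.17
Art supplies kit £36.24: toys → 8% → £2.90
RC car £28.57: toys → 8% → £2.29
Side table £181.07: furniture → 8% → £14.49
Spiral notebook £5.12: all other goods → 9.25% → £0.47
Total tax = £18.51 + £18.73 + £0.83 + £3.51 + £3.88 + £11.81 + £5.17 + £2.90 + £2.29 + £14.49 + £0.47 = £82.59

£82.59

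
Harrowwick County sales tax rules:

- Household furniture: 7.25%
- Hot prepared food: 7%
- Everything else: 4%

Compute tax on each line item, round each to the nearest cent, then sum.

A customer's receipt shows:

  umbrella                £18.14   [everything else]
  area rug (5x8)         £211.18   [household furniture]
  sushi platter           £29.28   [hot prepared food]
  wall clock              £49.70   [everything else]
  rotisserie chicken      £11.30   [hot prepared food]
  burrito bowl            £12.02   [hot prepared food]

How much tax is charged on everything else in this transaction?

£2.72

Umbrella £18.14: everything else → 4% → £0.73
Wall clock £49.70: everything else → 4% → £1.99
Tax on everything else = £0.73 + £1.99 = £2.72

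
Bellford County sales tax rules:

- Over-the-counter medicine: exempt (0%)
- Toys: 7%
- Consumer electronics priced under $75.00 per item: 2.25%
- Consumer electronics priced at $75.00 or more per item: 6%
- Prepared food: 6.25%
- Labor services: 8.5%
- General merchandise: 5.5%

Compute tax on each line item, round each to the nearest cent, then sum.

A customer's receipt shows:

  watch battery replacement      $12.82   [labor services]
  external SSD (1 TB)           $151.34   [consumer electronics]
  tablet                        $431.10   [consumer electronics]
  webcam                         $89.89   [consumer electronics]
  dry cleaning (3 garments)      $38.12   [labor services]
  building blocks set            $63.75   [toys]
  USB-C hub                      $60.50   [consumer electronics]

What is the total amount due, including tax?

$898.01

Watch battery replacement $12.82: labor services → 8.5% → $1.09
External SSD (1 TB) $151.34: consumer electronics, $75.00 or more → 6% → $9.08
Tablet $431.10: consumer electronics, $75.00 or more → 6% → $25.87
Webcam $89.89: consumer electronics, $75.00 or more → 6% → $5.39
Dry cleaning (3 garments) $38.12: labor services → 8.5% → $3.24
Building blocks set $63.75: toys → 7% → $4.46
USB-C hub $60.50: consumer electronics, under $75.00 → 2.25% → $1.36
Subtotal = $847.52; tax = $50.49; total due = $898.01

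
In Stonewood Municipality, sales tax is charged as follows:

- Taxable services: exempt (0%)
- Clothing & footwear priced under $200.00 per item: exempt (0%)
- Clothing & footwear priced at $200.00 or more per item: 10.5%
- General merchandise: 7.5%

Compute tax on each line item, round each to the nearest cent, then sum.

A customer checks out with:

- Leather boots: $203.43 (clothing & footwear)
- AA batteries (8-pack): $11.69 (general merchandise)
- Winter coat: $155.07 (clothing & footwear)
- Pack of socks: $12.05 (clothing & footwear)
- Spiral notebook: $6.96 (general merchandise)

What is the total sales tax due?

Leather boots $203.43: clothing & footwear, $200.00 or more → 10.5% → $21.36
AA batteries (8-pack) $11.69: general merchandise → 7.5% → $0.88
Winter coat $155.07: clothing & footwear, under $200.00 → 0% → $0.00
Pack of socks $12.05: clothing & footwear, under $200.00 → 0% → $0.00
Spiral notebook $6.96: general merchandise → 7.5% → $0.52
Total tax = $21.36 + $0.88 + $0.52 = $22.76

$22.76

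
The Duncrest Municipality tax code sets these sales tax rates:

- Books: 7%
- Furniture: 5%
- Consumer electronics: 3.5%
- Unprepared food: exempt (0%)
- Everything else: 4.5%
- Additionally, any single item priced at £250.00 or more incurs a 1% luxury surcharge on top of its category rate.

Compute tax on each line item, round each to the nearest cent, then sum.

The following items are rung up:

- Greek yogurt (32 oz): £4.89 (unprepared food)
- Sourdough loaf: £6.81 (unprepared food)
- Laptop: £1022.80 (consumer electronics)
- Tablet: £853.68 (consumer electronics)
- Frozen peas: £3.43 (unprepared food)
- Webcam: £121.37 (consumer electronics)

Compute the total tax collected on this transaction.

Greek yogurt (32 oz) £4.89: unprepared food → 0% → £0.00
Sourdough loaf £6.81: unprepared food → 0% → £0.00
Laptop £1022.80: consumer electronics → 3.5% + 1% surcharge = 4.5% → £46.03
Tablet £853.68: consumer electronics → 3.5% + 1% surcharge = 4.5% → £38.42
Frozen peas £3.43: unprepared food → 0% → £0.00
Webcam £121.37: consumer electronics → 3.5% → £4.25
Total tax = £46.03 + £38.42 + £4.25 = £88.70

£88.70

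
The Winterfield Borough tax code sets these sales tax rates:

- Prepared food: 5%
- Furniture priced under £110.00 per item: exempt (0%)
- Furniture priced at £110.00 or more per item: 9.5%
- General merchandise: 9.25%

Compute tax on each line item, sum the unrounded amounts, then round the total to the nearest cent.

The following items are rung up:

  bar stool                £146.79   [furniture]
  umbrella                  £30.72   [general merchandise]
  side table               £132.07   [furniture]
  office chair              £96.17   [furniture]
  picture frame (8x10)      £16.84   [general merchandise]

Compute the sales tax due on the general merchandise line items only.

£4.40

Umbrella £30.72: general merchandise → 9.25% → £2.8416
Picture frame (8x10) £16.84: general merchandise → 9.25% → £1.5577
Tax on general merchandise: unrounded sum = £4.3993 → £4.40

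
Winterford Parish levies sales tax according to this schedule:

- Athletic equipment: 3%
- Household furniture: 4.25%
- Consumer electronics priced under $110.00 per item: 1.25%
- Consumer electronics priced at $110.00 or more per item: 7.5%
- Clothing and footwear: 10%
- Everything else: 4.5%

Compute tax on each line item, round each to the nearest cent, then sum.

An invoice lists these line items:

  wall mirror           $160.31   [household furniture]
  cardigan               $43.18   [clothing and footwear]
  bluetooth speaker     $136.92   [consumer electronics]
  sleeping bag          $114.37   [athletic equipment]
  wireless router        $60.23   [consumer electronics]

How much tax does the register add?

$25.58

Wall mirror $160.31: household furniture → 4.25% → $6.81
Cardigan $43.18: clothing and footwear → 10% → $4.32
Bluetooth speaker $136.92: consumer electronics, $110.00 or more → 7.5% → $10.27
Sleeping bag $114.37: athletic equipment → 3% → $3.43
Wireless router $60.23: consumer electronics, under $110.00 → 1.25% → $0.75
Total tax = $6.81 + $4.32 + $10.27 + $3.43 + $0.75 = $25.58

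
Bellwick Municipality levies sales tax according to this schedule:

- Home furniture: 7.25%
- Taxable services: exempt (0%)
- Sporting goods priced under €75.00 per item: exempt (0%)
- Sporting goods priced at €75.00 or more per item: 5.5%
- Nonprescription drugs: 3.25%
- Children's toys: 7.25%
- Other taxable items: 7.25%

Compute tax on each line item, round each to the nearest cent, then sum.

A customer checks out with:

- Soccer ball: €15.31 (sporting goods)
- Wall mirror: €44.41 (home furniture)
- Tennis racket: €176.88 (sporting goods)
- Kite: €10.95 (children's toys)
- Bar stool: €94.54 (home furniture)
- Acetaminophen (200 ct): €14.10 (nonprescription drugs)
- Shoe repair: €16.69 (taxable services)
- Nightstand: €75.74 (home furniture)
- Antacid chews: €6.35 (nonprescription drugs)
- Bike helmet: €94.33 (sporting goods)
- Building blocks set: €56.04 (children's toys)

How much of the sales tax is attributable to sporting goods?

€14.92

Soccer ball €15.31: sporting goods, under €75.00 → 0% → €0.00
Tennis racket €176.88: sporting goods, €75.00 or more → 5.5% → €9.73
Bike helmet €94.33: sporting goods, €75.00 or more → 5.5% → €5.19
Tax on sporting goods = €0.00 + €9.73 + €5.19 = €14.92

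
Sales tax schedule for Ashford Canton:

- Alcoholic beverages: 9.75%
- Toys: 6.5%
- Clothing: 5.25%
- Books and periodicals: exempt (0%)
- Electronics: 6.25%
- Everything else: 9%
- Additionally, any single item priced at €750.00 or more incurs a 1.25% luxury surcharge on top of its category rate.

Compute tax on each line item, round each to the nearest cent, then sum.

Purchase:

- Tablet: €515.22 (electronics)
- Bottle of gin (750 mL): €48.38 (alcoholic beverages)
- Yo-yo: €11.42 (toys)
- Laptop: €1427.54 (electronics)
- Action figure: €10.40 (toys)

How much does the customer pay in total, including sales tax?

Tablet €515.22: electronics → 6.25% → €32.20
Bottle of gin (750 mL) €48.38: alcoholic beverages → 9.75% → €4.72
Yo-yo €11.42: toys → 6.5% → €0.74
Laptop €1427.54: electronics → 6.25% + 1.25% surcharge = 7.5% → €107.07
Action figure €10.40: toys → 6.5% → €0.68
Subtotal = €2012.96; tax = €145.41; total due = €2158.37

€2158.37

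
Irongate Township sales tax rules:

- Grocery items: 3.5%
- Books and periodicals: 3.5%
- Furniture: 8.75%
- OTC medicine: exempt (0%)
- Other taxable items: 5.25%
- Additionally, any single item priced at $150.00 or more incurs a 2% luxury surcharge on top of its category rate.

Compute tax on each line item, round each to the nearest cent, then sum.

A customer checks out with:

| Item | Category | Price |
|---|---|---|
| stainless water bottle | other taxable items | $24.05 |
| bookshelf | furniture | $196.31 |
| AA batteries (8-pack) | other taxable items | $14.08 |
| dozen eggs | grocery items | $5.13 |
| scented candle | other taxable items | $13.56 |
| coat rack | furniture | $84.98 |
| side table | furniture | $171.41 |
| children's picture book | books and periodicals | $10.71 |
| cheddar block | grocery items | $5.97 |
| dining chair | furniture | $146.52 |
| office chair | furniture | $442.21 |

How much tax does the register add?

$110.80

Stainless water bottle $24.05: other taxable items → 5.25% → $1.26
Bookshelf $196.31: furniture → 8.75% + 2% surcharge = 10.75% → $21.10
AA batteries (8-pack) $14.08: other taxable items → 5.25% → $0.74
Dozen eggs $5.13: grocery items → 3.5% → $0.18
Scented candle $13.56: other taxable items → 5.25% → $0.71
Coat rack $84.98: furniture → 8.75% → $7.44
Side table $171.41: furniture → 8.75% + 2% surcharge = 10.75% → $18.43
Children's picture book $10.71: books and periodicals → 3.5% → $0.37
Cheddar block $5.97: grocery items → 3.5% → $0.21
Dining chair $146.52: furniture → 8.75% → $12.82
Office chair $442.21: furniture → 8.75% + 2% surcharge = 10.75% → $47.54
Total tax = $1.26 + $21.10 + $0.74 + $0.18 + $0.71 + $7.44 + $18.43 + $0.37 + $0.21 + $12.82 + $47.54 = $110.80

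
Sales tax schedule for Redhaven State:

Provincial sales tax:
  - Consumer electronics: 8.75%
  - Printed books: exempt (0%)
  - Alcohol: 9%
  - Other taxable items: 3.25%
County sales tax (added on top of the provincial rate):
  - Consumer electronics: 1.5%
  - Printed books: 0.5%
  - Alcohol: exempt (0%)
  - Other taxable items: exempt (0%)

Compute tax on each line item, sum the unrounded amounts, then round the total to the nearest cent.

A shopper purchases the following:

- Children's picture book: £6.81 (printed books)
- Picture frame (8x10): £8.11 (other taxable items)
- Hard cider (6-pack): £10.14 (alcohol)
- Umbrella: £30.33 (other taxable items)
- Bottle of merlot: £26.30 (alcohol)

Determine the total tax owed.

Children's picture book £6.81: printed books → 0% + 0.5% county = 0.5% → £0.03405
Picture frame (8x10) £8.11: other taxable items → 3.25% + 0% county = 3.25% → £0.263575
Hard cider (6-pack) £10.14: alcohol → 9% + 0% county = 9% → £0.9126
Umbrella £30.33: other taxable items → 3.25% + 0% county = 3.25% → £0.985725
Bottle of merlot £26.30: alcohol → 9% + 0% county = 9% → £2.367
Unrounded tax sum = £4.56295 → £4.56

£4.56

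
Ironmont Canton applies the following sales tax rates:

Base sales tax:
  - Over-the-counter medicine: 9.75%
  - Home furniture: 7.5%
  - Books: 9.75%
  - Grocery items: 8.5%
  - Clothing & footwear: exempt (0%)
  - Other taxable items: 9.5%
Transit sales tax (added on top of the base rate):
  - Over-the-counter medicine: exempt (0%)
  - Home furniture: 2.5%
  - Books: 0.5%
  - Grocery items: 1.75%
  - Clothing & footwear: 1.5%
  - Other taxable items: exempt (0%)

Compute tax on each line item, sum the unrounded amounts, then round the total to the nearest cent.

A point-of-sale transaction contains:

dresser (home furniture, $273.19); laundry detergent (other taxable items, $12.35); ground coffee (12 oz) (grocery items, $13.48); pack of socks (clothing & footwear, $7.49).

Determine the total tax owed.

Dresser $273.19: home furniture → 7.5% + 2.5% transit = 10% → $27.319
Laundry detergent $12.35: other taxable items → 9.5% + 0% transit = 9.5% → $1.17325
Ground coffee (12 oz) $13.48: grocery items → 8.5% + 1.75% transit = 10.25% → $1.3817
Pack of socks $7.49: clothing & footwear → 0% + 1.5% transit = 1.5% → $0.11235
Unrounded tax sum = $29.9863 → $29.99

$29.99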